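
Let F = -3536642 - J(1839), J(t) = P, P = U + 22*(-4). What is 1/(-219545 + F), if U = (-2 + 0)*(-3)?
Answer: -1/3756105 ≈ -2.6623e-7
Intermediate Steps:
U = 6 (U = -2*(-3) = 6)
P = -82 (P = 6 + 22*(-4) = 6 - 88 = -82)
J(t) = -82
F = -3536560 (F = -3536642 - 1*(-82) = -3536642 + 82 = -3536560)
1/(-219545 + F) = 1/(-219545 - 3536560) = 1/(-3756105) = -1/3756105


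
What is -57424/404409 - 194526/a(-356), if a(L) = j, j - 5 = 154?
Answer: -26225731850/21433677 ≈ -1223.6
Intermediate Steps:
j = 159 (j = 5 + 154 = 159)
a(L) = 159
-57424/404409 - 194526/a(-356) = -57424/404409 - 194526/159 = -57424*1/404409 - 194526*1/159 = -57424/404409 - 64842/53 = -26225731850/21433677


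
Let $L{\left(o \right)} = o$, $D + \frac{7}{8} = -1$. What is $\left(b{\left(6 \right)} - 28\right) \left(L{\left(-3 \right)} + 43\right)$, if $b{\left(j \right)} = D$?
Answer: $-1195$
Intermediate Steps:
$D = - \frac{15}{8}$ ($D = - \frac{7}{8} - 1 = - \frac{15}{8} \approx -1.875$)
$b{\left(j \right)} = - \frac{15}{8}$
$\left(b{\left(6 \right)} - 28\right) \left(L{\left(-3 \right)} + 43\right) = \left(- \frac{15}{8} - 28\right) \left(-3 + 43\right) = \left(- \frac{15}{8} - 28\right) 40 = \left(- \frac{239}{8}\right) 40 = -1195$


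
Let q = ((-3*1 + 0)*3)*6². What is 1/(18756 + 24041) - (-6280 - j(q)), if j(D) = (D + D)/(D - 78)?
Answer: 18011887863/2867399 ≈ 6281.6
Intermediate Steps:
q = -324 (q = ((-3 + 0)*3)*36 = -3*3*36 = -9*36 = -324)
j(D) = 2*D/(-78 + D) (j(D) = (2*D)/(-78 + D) = 2*D/(-78 + D))
1/(18756 + 24041) - (-6280 - j(q)) = 1/(18756 + 24041) - (-6280 - 2*(-324)/(-78 - 324)) = 1/42797 - (-6280 - 2*(-324)/(-402)) = 1/42797 - (-6280 - 2*(-324)*(-1)/402) = 1/42797 - (-6280 - 1*108/67) = 1/42797 - (-6280 - 108/67) = 1/42797 - 1*(-420868/67) = 1/42797 + 420868/67 = 18011887863/2867399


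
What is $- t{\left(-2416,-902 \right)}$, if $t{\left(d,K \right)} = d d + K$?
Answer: $-5836154$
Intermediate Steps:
$t{\left(d,K \right)} = K + d^{2}$ ($t{\left(d,K \right)} = d^{2} + K = K + d^{2}$)
$- t{\left(-2416,-902 \right)} = - (-902 + \left(-2416\right)^{2}) = - (-902 + 5837056) = \left(-1\right) 5836154 = -5836154$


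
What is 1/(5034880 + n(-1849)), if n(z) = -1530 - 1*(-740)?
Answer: 1/5034090 ≈ 1.9865e-7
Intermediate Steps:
n(z) = -790 (n(z) = -1530 + 740 = -790)
1/(5034880 + n(-1849)) = 1/(5034880 - 790) = 1/5034090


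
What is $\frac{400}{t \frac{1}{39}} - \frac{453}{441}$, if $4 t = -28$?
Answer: $- \frac{327751}{147} \approx -2229.6$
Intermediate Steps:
$t = -7$ ($t = \frac{1}{4} \left(-28\right) = -7$)
$\frac{400}{t \frac{1}{39}} - \frac{453}{441} = \frac{400}{\left(-7\right) \frac{1}{39}} - \frac{453}{441} = \frac{400}{\left(-7\right) \frac{1}{39}} - \frac{151}{147} = \frac{400}{- \frac{7}{39}} - \frac{151}{147} = 400 \left(- \frac{39}{7}\right) - \frac{151}{147} = - \frac{15600}{7} - \frac{151}{147} = - \frac{327751}{147}$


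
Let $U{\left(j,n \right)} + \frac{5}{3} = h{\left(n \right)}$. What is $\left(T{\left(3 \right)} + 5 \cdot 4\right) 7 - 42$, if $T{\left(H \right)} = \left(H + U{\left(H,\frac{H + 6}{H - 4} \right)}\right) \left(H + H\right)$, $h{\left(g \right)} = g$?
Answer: $-224$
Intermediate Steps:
$U{\left(j,n \right)} = - \frac{5}{3} + n$
$T{\left(H \right)} = 2 H \left(- \frac{5}{3} + H + \frac{6 + H}{-4 + H}\right)$ ($T{\left(H \right)} = \left(H - \left(\frac{5}{3} - \frac{H + 6}{H - 4}\right)\right) \left(H + H\right) = \left(H - \left(\frac{5}{3} - \frac{6 + H}{-4 + H}\right)\right) 2 H = \left(- \frac{5}{3} + H + \frac{6 + H}{-4 + H}\right) 2 H = 2 H \left(- \frac{5}{3} + H + \frac{6 + H}{-4 + H}\right)$)
$\left(T{\left(3 \right)} + 5 \cdot 4\right) 7 - 42 = \left(\frac{2}{3} \cdot 3 \frac{1}{-4 + 3} \left(38 - 42 + 3 \cdot 3^{2}\right) + 5 \cdot 4\right) 7 - 42 = \left(\frac{2}{3} \cdot 3 \frac{1}{-1} \left(38 - 42 + 3 \cdot 9\right) + 20\right) 7 - 42 = \left(\frac{2}{3} \cdot 3 \left(-1\right) \left(38 - 42 + 27\right) + 20\right) 7 - 42 = \left(\frac{2}{3} \cdot 3 \left(-1\right) 23 + 20\right) 7 - 42 = \left(-46 + 20\right) 7 - 42 = \left(-26\right) 7 - 42 = -182 - 42 = -224$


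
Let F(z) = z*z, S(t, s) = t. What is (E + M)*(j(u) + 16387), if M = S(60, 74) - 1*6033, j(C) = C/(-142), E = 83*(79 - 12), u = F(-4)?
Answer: -479349228/71 ≈ -6.7514e+6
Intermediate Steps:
F(z) = z²
u = 16 (u = (-4)² = 16)
E = 5561 (E = 83*67 = 5561)
j(C) = -C/142 (j(C) = C*(-1/142) = -C/142)
M = -5973 (M = 60 - 1*6033 = 60 - 6033 = -5973)
(E + M)*(j(u) + 16387) = (5561 - 5973)*(-1/142*16 + 16387) = -412*(-8/71 + 16387) = -412*1163469/71 = -479349228/71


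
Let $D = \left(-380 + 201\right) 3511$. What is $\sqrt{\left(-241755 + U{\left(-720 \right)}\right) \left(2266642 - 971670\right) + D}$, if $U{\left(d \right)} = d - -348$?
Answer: $i \sqrt{313548313913} \approx 5.5995 \cdot 10^{5} i$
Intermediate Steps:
$U{\left(d \right)} = 348 + d$ ($U{\left(d \right)} = d + 348 = 348 + d$)
$D = -628469$ ($D = \left(-179\right) 3511 = -628469$)
$\sqrt{\left(-241755 + U{\left(-720 \right)}\right) \left(2266642 - 971670\right) + D} = \sqrt{\left(-241755 + \left(348 - 720\right)\right) \left(2266642 - 971670\right) - 628469} = \sqrt{\left(-241755 - 372\right) 1294972 - 628469} = \sqrt{\left(-242127\right) 1294972 - 628469} = \sqrt{-313547685444 - 628469} = \sqrt{-313548313913} = i \sqrt{313548313913}$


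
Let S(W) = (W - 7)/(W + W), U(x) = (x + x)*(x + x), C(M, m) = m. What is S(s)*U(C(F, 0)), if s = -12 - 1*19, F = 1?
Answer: 0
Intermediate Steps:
U(x) = 4*x² (U(x) = (2*x)*(2*x) = 4*x²)
s = -31 (s = -12 - 19 = -31)
S(W) = (-7 + W)/(2*W) (S(W) = (-7 + W)/((2*W)) = (-7 + W)*(1/(2*W)) = (-7 + W)/(2*W))
S(s)*U(C(F, 0)) = ((½)*(-7 - 31)/(-31))*(4*0²) = ((½)*(-1/31)*(-38))*(4*0) = (19/31)*0 = 0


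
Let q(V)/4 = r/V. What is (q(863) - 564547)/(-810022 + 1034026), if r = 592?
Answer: -44291063/17574132 ≈ -2.5202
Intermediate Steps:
q(V) = 2368/V (q(V) = 4*(592/V) = 2368/V)
(q(863) - 564547)/(-810022 + 1034026) = (2368/863 - 564547)/(-810022 + 1034026) = (2368*(1/863) - 564547)/224004 = (2368/863 - 564547)*(1/224004) = -487201693/863*1/224004 = -44291063/17574132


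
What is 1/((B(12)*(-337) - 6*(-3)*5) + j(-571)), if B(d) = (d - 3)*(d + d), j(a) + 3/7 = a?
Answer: -7/512914 ≈ -1.3648e-5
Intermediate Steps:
j(a) = -3/7 + a
B(d) = 2*d*(-3 + d) (B(d) = (-3 + d)*(2*d) = 2*d*(-3 + d))
1/((B(12)*(-337) - 6*(-3)*5) + j(-571)) = 1/(((2*12*(-3 + 12))*(-337) - 6*(-3)*5) + (-3/7 - 571)) = 1/(((2*12*9)*(-337) + 18*5) - 4000/7) = 1/((216*(-337) + 90) - 4000/7) = 1/((-72792 + 90) - 4000/7) = 1/(-72702 - 4000/7) = 1/(-512914/7) = -7/512914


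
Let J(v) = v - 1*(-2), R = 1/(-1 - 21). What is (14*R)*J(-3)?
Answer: 7/11 ≈ 0.63636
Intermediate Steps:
R = -1/22 (R = 1/(-22) = -1/22 ≈ -0.045455)
J(v) = 2 + v (J(v) = v + 2 = 2 + v)
(14*R)*J(-3) = (14*(-1/22))*(2 - 3) = -7/11*(-1) = 7/11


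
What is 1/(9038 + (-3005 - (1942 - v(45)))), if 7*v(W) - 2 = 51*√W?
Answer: 200473/820075276 - 1071*√5/820075276 ≈ 0.00024154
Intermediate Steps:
v(W) = 2/7 + 51*√W/7 (v(W) = 2/7 + (51*√W)/7 = 2/7 + 51*√W/7)
1/(9038 + (-3005 - (1942 - v(45)))) = 1/(9038 + (-3005 - (1942 - (2/7 + 51*√45/7)))) = 1/(9038 + (-3005 - (1942 - (2/7 + 51*(3*√5)/7)))) = 1/(9038 + (-3005 - (1942 - (2/7 + 153*√5/7)))) = 1/(9038 + (-3005 - (1942 + (-2/7 - 153*√5/7)))) = 1/(9038 + (-3005 - (13592/7 - 153*√5/7))) = 1/(9038 + (-3005 + (-13592/7 + 153*√5/7))) = 1/(9038 + (-34627/7 + 153*√5/7)) = 1/(28639/7 + 153*√5/7)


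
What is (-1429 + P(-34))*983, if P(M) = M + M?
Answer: -1471551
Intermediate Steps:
P(M) = 2*M
(-1429 + P(-34))*983 = (-1429 + 2*(-34))*983 = (-1429 - 68)*983 = -1497*983 = -1471551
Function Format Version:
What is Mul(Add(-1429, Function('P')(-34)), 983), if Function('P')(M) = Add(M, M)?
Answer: -1471551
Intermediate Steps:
Function('P')(M) = Mul(2, M)
Mul(Add(-1429, Function('P')(-34)), 983) = Mul(Add(-1429, Mul(2, -34)), 983) = Mul(Add(-1429, -68), 983) = Mul(-1497, 983) = -1471551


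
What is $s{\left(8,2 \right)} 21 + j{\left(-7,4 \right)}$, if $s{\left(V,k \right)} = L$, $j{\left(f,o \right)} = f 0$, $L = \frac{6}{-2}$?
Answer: $-63$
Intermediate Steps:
$L = -3$ ($L = 6 \left(- \frac{1}{2}\right) = -3$)
$j{\left(f,o \right)} = 0$
$s{\left(V,k \right)} = -3$
$s{\left(8,2 \right)} 21 + j{\left(-7,4 \right)} = \left(-3\right) 21 + 0 = -63 + 0 = -63$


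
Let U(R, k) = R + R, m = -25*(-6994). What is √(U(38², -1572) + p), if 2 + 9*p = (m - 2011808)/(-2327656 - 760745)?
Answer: 2*√61976007553095537/9265203 ≈ 53.739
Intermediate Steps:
m = 174850
U(R, k) = 2*R
p = -4339844/27795609 (p = -2/9 + ((174850 - 2011808)/(-2327656 - 760745))/9 = -2/9 + (-1836958/(-3088401))/9 = -2/9 + (-1836958*(-1/3088401))/9 = -2/9 + (⅑)*(1836958/3088401) = -2/9 + 1836958/27795609 = -4339844/27795609 ≈ -0.15613)
√(U(38², -1572) + p) = √(2*38² - 4339844/27795609) = √(2*1444 - 4339844/27795609) = √(2888 - 4339844/27795609) = √(80269378948/27795609) = 2*√61976007553095537/9265203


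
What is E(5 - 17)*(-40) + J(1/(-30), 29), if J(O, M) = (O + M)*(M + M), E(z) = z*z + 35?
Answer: -82199/15 ≈ -5479.9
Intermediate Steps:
E(z) = 35 + z**2 (E(z) = z**2 + 35 = 35 + z**2)
J(O, M) = 2*M*(M + O) (J(O, M) = (M + O)*(2*M) = 2*M*(M + O))
E(5 - 17)*(-40) + J(1/(-30), 29) = (35 + (5 - 17)**2)*(-40) + 2*29*(29 + 1/(-30)) = (35 + (-12)**2)*(-40) + 2*29*(29 - 1/30) = (35 + 144)*(-40) + 2*29*(869/30) = 179*(-40) + 25201/15 = -7160 + 25201/15 = -82199/15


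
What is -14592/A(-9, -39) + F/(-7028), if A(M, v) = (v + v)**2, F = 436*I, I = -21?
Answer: -139427/127257 ≈ -1.0956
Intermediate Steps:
F = -9156 (F = 436*(-21) = -9156)
A(M, v) = 4*v**2 (A(M, v) = (2*v)**2 = 4*v**2)
-14592/A(-9, -39) + F/(-7028) = -14592/(4*(-39)**2) - 9156/(-7028) = -14592/(4*1521) - 9156*(-1/7028) = -14592/6084 + 327/251 = -14592*1/6084 + 327/251 = -1216/507 + 327/251 = -139427/127257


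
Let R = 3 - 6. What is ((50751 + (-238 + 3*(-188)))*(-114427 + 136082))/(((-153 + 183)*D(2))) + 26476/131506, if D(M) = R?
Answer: -14224288323323/1183554 ≈ -1.2018e+7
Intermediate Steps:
R = -3
D(M) = -3
((50751 + (-238 + 3*(-188)))*(-114427 + 136082))/(((-153 + 183)*D(2))) + 26476/131506 = ((50751 + (-238 + 3*(-188)))*(-114427 + 136082))/(((-153 + 183)*(-3))) + 26476/131506 = ((50751 + (-238 - 564))*21655)/((30*(-3))) + 26476*(1/131506) = ((50751 - 802)*21655)/(-90) + 13238/65753 = (49949*21655)*(-1/90) + 13238/65753 = 1081645595*(-1/90) + 13238/65753 = -216329119/18 + 13238/65753 = -14224288323323/1183554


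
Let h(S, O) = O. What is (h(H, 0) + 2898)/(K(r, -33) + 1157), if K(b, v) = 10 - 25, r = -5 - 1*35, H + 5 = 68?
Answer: 1449/571 ≈ 2.5377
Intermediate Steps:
H = 63 (H = -5 + 68 = 63)
r = -40 (r = -5 - 35 = -40)
K(b, v) = -15
(h(H, 0) + 2898)/(K(r, -33) + 1157) = (0 + 2898)/(-15 + 1157) = 2898/1142 = 2898*(1/1142) = 1449/571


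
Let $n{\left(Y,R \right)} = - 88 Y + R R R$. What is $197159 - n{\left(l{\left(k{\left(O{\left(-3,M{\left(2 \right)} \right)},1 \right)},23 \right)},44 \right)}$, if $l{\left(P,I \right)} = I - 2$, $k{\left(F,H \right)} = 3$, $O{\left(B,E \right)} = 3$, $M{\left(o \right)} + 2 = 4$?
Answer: $113823$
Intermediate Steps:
$M{\left(o \right)} = 2$ ($M{\left(o \right)} = -2 + 4 = 2$)
$l{\left(P,I \right)} = -2 + I$ ($l{\left(P,I \right)} = I - 2 = -2 + I$)
$n{\left(Y,R \right)} = R^{3} - 88 Y$ ($n{\left(Y,R \right)} = - 88 Y + R^{2} R = - 88 Y + R^{3} = R^{3} - 88 Y$)
$197159 - n{\left(l{\left(k{\left(O{\left(-3,M{\left(2 \right)} \right)},1 \right)},23 \right)},44 \right)} = 197159 - \left(44^{3} - 88 \left(-2 + 23\right)\right) = 197159 - \left(85184 - 1848\right) = 197159 - 83336 = 113823$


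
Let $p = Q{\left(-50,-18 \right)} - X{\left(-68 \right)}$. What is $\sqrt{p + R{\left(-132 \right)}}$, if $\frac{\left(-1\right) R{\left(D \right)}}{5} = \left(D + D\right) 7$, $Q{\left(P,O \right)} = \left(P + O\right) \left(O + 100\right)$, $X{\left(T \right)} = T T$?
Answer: $8 i \sqrt{15} \approx 30.984 i$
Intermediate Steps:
$X{\left(T \right)} = T^{2}$
$Q{\left(P,O \right)} = \left(100 + O\right) \left(O + P\right)$ ($Q{\left(P,O \right)} = \left(O + P\right) \left(100 + O\right) = \left(100 + O\right) \left(O + P\right)$)
$p = -10200$ ($p = \left(\left(-18\right)^{2} + 100 \left(-18\right) + 100 \left(-50\right) - -900\right) - \left(-68\right)^{2} = \left(324 - 1800 - 5000 + 900\right) - 4624 = -5576 - 4624 = -10200$)
$R{\left(D \right)} = - 70 D$ ($R{\left(D \right)} = - 5 \left(D + D\right) 7 = - 5 \cdot 2 D 7 = - 5 \cdot 14 D = - 70 D$)
$\sqrt{p + R{\left(-132 \right)}} = \sqrt{-10200 - -9240} = \sqrt{-10200 + 9240} = \sqrt{-960} = 8 i \sqrt{15}$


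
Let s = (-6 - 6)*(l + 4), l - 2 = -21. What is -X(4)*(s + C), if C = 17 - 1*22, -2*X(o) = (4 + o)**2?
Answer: 5600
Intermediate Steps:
l = -19 (l = 2 - 21 = -19)
X(o) = -(4 + o)**2/2
C = -5 (C = 17 - 22 = -5)
s = 180 (s = (-6 - 6)*(-19 + 4) = -12*(-15) = 180)
-X(4)*(s + C) = -(-(4 + 4)**2/2)*(180 - 5) = -(-1/2*8**2)*175 = -(-1/2*64)*175 = -(-32)*175 = -1*(-5600) = 5600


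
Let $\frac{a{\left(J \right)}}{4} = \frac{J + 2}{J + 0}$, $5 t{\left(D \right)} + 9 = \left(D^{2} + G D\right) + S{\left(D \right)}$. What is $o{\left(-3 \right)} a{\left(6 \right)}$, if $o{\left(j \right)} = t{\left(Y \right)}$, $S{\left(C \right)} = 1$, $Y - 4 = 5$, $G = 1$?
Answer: $\frac{1312}{15} \approx 87.467$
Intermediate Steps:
$Y = 9$ ($Y = 4 + 5 = 9$)
$t{\left(D \right)} = - \frac{8}{5} + \frac{D}{5} + \frac{D^{2}}{5}$ ($t{\left(D \right)} = - \frac{9}{5} + \frac{\left(D^{2} + 1 D\right) + 1}{5} = - \frac{9}{5} + \frac{\left(D^{2} + D\right) + 1}{5} = - \frac{9}{5} + \frac{\left(D + D^{2}\right) + 1}{5} = - \frac{9}{5} + \frac{1 + D + D^{2}}{5} = - \frac{9}{5} + \left(\frac{1}{5} + \frac{D}{5} + \frac{D^{2}}{5}\right) = - \frac{8}{5} + \frac{D}{5} + \frac{D^{2}}{5}$)
$o{\left(j \right)} = \frac{82}{5}$ ($o{\left(j \right)} = - \frac{8}{5} + \frac{1}{5} \cdot 9 + \frac{9^{2}}{5} = - \frac{8}{5} + \frac{9}{5} + \frac{1}{5} \cdot 81 = - \frac{8}{5} + \frac{9}{5} + \frac{81}{5} = \frac{82}{5}$)
$a{\left(J \right)} = \frac{4 \left(2 + J\right)}{J}$ ($a{\left(J \right)} = 4 \frac{J + 2}{J + 0} = 4 \frac{2 + J}{J} = \frac{4 \left(2 + J\right)}{J}$)
$o{\left(-3 \right)} a{\left(6 \right)} = \frac{82 \left(4 + \frac{8}{6}\right)}{5} = \frac{82 \left(4 + 8 \cdot \frac{1}{6}\right)}{5} = \frac{82 \left(4 + \frac{4}{3}\right)}{5} = \frac{82}{5} \cdot \frac{16}{3} = \frac{1312}{15}$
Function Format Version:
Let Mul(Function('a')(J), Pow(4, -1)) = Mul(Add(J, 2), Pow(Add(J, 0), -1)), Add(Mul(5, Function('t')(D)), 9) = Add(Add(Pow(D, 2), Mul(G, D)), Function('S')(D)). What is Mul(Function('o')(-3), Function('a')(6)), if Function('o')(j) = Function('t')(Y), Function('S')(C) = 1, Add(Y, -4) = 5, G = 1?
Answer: Rational(1312, 15) ≈ 87.467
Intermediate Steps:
Y = 9 (Y = Add(4, 5) = 9)
Function('t')(D) = Add(Rational(-8, 5), Mul(Rational(1, 5), D), Mul(Rational(1, 5), Pow(D, 2))) (Function('t')(D) = Add(Rational(-9, 5), Mul(Rational(1, 5), Add(Add(Pow(D, 2), Mul(1, D)), 1))) = Add(Rational(-9, 5), Mul(Rational(1, 5), Add(Add(Pow(D, 2), D), 1))) = Add(Rational(-9, 5), Mul(Rational(1, 5), Add(Add(D, Pow(D, 2)), 1))) = Add(Rational(-9, 5), Mul(Rational(1, 5), Add(1, D, Pow(D, 2)))) = Add(Rational(-9, 5), Add(Rational(1, 5), Mul(Rational(1, 5), D), Mul(Rational(1, 5), Pow(D, 2)))) = Add(Rational(-8, 5), Mul(Rational(1, 5), D), Mul(Rational(1, 5), Pow(D, 2))))
Function('o')(j) = Rational(82, 5) (Function('o')(j) = Add(Rational(-8, 5), Mul(Rational(1, 5), 9), Mul(Rational(1, 5), Pow(9, 2))) = Add(Rational(-8, 5), Rational(9, 5), Mul(Rational(1, 5), 81)) = Add(Rational(-8, 5), Rational(9, 5), Rational(81, 5)) = Rational(82, 5))
Function('a')(J) = Mul(4, Pow(J, -1), Add(2, J)) (Function('a')(J) = Mul(4, Mul(Add(J, 2), Pow(Add(J, 0), -1))) = Mul(4, Mul(Add(2, J), Pow(J, -1))) = Mul(4, Mul(Pow(J, -1), Add(2, J))) = Mul(4, Pow(J, -1), Add(2, J)))
Mul(Function('o')(-3), Function('a')(6)) = Mul(Rational(82, 5), Add(4, Mul(8, Pow(6, -1)))) = Mul(Rational(82, 5), Add(4, Mul(8, Rational(1, 6)))) = Mul(Rational(82, 5), Add(4, Rational(4, 3))) = Mul(Rational(82, 5), Rational(16, 3)) = Rational(1312, 15)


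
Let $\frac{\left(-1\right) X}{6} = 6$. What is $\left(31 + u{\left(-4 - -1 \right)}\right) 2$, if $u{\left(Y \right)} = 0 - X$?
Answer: $134$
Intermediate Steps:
$X = -36$ ($X = \left(-6\right) 6 = -36$)
$u{\left(Y \right)} = 36$ ($u{\left(Y \right)} = 0 - -36 = 0 + 36 = 36$)
$\left(31 + u{\left(-4 - -1 \right)}\right) 2 = \left(31 + 36\right) 2 = 67 \cdot 2 = 134$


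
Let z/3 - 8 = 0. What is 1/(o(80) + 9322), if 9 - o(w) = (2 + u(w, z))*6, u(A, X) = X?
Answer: 1/9175 ≈ 0.00010899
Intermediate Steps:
z = 24 (z = 24 + 3*0 = 24 + 0 = 24)
o(w) = -147 (o(w) = 9 - (2 + 24)*6 = 9 - 26*6 = 9 - 1*156 = 9 - 156 = -147)
1/(o(80) + 9322) = 1/(-147 + 9322) = 1/9175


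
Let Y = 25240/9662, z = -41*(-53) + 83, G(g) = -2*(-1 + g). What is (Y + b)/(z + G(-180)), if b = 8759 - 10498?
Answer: -8388489/12647558 ≈ -0.66325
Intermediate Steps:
G(g) = 2 - 2*g
b = -1739
z = 2256 (z = 2173 + 83 = 2256)
Y = 12620/4831 (Y = 25240*(1/9662) = 12620/4831 ≈ 2.6123)
(Y + b)/(z + G(-180)) = (12620/4831 - 1739)/(2256 + (2 - 2*(-180))) = -8388489/(4831*(2256 + (2 + 360))) = -8388489/(4831*(2256 + 362)) = -8388489/4831/2618 = -8388489/4831*1/2618 = -8388489/12647558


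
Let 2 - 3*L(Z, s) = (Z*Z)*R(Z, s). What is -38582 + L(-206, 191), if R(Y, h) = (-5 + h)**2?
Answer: -1468231600/3 ≈ -4.8941e+8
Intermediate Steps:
L(Z, s) = 2/3 - Z**2*(-5 + s)**2/3 (L(Z, s) = 2/3 - Z*Z*(-5 + s)**2/3 = 2/3 - Z**2*(-5 + s)**2/3)
-38582 + L(-206, 191) = -38582 + (2/3 - 1/3*(-206)**2*(-5 + 191)**2) = -38582 + (2/3 - 1/3*42436*186**2) = -38582 + (2/3 - 1/3*42436*34596) = -38582 + (2/3 - 489371952) = -38582 - 1468115854/3 = -1468231600/3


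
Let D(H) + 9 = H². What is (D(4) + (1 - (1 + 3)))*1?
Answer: 4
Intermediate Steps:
D(H) = -9 + H²
(D(4) + (1 - (1 + 3)))*1 = ((-9 + 4²) + (1 - (1 + 3)))*1 = ((-9 + 16) + (1 - 1*4))*1 = (7 + (1 - 4))*1 = (7 - 3)*1 = 4*1 = 4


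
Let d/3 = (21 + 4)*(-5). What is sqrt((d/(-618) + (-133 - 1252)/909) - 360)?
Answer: 25*I*sqrt(2249815198)/62418 ≈ 18.998*I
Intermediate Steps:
d = -375 (d = 3*((21 + 4)*(-5)) = 3*(25*(-5)) = 3*(-125) = -375)
sqrt((d/(-618) + (-133 - 1252)/909) - 360) = sqrt((-375/(-618) + (-133 - 1252)/909) - 360) = sqrt((-375*(-1/618) - 1385*1/909) - 360) = sqrt((125/206 - 1385/909) - 360) = sqrt(-171685/187254 - 360) = sqrt(-67583125/187254) = 25*I*sqrt(2249815198)/62418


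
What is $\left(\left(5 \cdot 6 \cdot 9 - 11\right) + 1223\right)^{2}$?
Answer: $2196324$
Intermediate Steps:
$\left(\left(5 \cdot 6 \cdot 9 - 11\right) + 1223\right)^{2} = \left(\left(30 \cdot 9 - 11\right) + 1223\right)^{2} = \left(\left(270 - 11\right) + 1223\right)^{2} = \left(259 + 1223\right)^{2} = 1482^{2} = 2196324$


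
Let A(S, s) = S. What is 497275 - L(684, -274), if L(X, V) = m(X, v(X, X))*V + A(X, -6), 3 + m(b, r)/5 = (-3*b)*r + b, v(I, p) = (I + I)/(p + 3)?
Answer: -954555971/229 ≈ -4.1684e+6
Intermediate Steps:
v(I, p) = 2*I/(3 + p) (v(I, p) = (2*I)/(3 + p) = 2*I/(3 + p))
m(b, r) = -15 + 5*b - 15*b*r (m(b, r) = -15 + 5*((-3*b)*r + b) = -15 + 5*(-3*b*r + b) = -15 + 5*(b - 3*b*r) = -15 + (5*b - 15*b*r) = -15 + 5*b - 15*b*r)
L(X, V) = X + V*(-15 + 5*X - 30*X²/(3 + X)) (L(X, V) = (-15 + 5*X - 15*X*2*X/(3 + X))*V + X = (-15 + 5*X - 30*X²/(3 + X))*V + X = V*(-15 + 5*X - 30*X²/(3 + X)) + X = X + V*(-15 + 5*X - 30*X²/(3 + X)))
497275 - L(684, -274) = 497275 - (684² - 45*(-274) + 3*684 - 25*(-274)*684²)/(3 + 684) = 497275 - (467856 + 12330 + 2052 - 25*(-274)*467856)/687 = 497275 - (467856 + 12330 + 2052 + 3204813600)/687 = 497275 - 3205295838/687 = 497275 - 1*1068431946/229 = 497275 - 1068431946/229 = -954555971/229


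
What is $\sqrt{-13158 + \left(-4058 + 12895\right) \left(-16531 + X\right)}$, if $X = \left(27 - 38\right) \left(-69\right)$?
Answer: $i \sqrt{139390322} \approx 11806.0 i$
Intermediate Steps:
$X = 759$ ($X = \left(-11\right) \left(-69\right) = 759$)
$\sqrt{-13158 + \left(-4058 + 12895\right) \left(-16531 + X\right)} = \sqrt{-13158 + \left(-4058 + 12895\right) \left(-16531 + 759\right)} = \sqrt{-13158 + 8837 \left(-15772\right)} = \sqrt{-13158 - 139377164} = \sqrt{-139390322} = i \sqrt{139390322}$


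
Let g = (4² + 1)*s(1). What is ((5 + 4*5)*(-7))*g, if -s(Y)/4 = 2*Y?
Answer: 23800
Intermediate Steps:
s(Y) = -8*Y
g = -136 (g = (4² + 1)*(-8*1) = (16 + 1)*(-8) = 17*(-8) = -136)
((5 + 4*5)*(-7))*g = ((5 + 4*5)*(-7))*(-136) = ((5 + 20)*(-7))*(-136) = (25*(-7))*(-136) = -175*(-136) = 23800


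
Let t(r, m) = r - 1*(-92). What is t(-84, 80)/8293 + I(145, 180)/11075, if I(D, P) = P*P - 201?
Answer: 267114907/91844975 ≈ 2.9083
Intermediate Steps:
I(D, P) = -201 + P**2 (I(D, P) = P**2 - 201 = -201 + P**2)
t(r, m) = 92 + r (t(r, m) = r + 92 = 92 + r)
t(-84, 80)/8293 + I(145, 180)/11075 = (92 - 84)/8293 + (-201 + 180**2)/11075 = 8*(1/8293) + (-201 + 32400)*(1/11075) = 8/8293 + 32199*(1/11075) = 8/8293 + 32199/11075 = 267114907/91844975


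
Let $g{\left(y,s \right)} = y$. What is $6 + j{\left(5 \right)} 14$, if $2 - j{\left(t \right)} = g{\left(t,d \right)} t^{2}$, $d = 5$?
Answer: $-1716$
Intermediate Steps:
$j{\left(t \right)} = 2 - t^{3}$ ($j{\left(t \right)} = 2 - t t^{2} = 2 - t^{3}$)
$6 + j{\left(5 \right)} 14 = 6 + \left(2 - 5^{3}\right) 14 = 6 + \left(2 - 125\right) 14 = 6 - 1722 = -1716$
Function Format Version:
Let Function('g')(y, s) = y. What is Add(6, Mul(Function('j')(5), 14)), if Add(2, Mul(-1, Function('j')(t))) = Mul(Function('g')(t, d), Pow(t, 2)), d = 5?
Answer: -1716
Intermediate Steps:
Function('j')(t) = Add(2, Mul(-1, Pow(t, 3))) (Function('j')(t) = Add(2, Mul(-1, Mul(t, Pow(t, 2)))) = Add(2, Mul(-1, Pow(t, 3))))
Add(6, Mul(Function('j')(5), 14)) = Add(6, Mul(Add(2, Mul(-1, Pow(5, 3))), 14)) = Add(6, Mul(Add(2, Mul(-1, 125)), 14)) = Add(6, Mul(Add(2, -125), 14)) = Add(6, Mul(-123, 14)) = Add(6, -1722) = -1716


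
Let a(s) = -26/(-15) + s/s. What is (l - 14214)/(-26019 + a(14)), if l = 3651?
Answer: 158445/390244 ≈ 0.40602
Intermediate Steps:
a(s) = 41/15 (a(s) = -26*(-1/15) + 1 = 26/15 + 1 = 41/15)
(l - 14214)/(-26019 + a(14)) = (3651 - 14214)/(-26019 + 41/15) = -10563/(-390244/15) = -10563*(-15/390244) = 158445/390244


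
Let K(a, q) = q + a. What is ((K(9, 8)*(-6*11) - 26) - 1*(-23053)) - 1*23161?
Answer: -1256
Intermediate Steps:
K(a, q) = a + q
((K(9, 8)*(-6*11) - 26) - 1*(-23053)) - 1*23161 = (((9 + 8)*(-6*11) - 26) - 1*(-23053)) - 1*23161 = ((17*(-66) - 26) + 23053) - 23161 = ((-1122 - 26) + 23053) - 23161 = (-1148 + 23053) - 23161 = 21905 - 23161 = -1256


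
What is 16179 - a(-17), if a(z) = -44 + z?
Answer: 16240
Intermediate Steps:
16179 - a(-17) = 16179 - (-44 - 17) = 16179 - 1*(-61) = 16179 + 61 = 16240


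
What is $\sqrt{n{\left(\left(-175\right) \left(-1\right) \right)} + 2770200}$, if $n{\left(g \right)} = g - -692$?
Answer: $\sqrt{2771067} \approx 1664.7$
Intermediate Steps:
$n{\left(g \right)} = 692 + g$ ($n{\left(g \right)} = g + 692 = 692 + g$)
$\sqrt{n{\left(\left(-175\right) \left(-1\right) \right)} + 2770200} = \sqrt{\left(692 - -175\right) + 2770200} = \sqrt{\left(692 + 175\right) + 2770200} = \sqrt{867 + 2770200} = \sqrt{2771067}$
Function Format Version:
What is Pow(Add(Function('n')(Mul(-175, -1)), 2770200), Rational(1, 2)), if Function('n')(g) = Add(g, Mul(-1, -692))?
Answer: Pow(2771067, Rational(1, 2)) ≈ 1664.7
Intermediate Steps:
Function('n')(g) = Add(692, g) (Function('n')(g) = Add(g, 692) = Add(692, g))
Pow(Add(Function('n')(Mul(-175, -1)), 2770200), Rational(1, 2)) = Pow(Add(Add(692, Mul(-175, -1)), 2770200), Rational(1, 2)) = Pow(Add(Add(692, 175), 2770200), Rational(1, 2)) = Pow(Add(867, 2770200), Rational(1, 2)) = Pow(2771067, Rational(1, 2))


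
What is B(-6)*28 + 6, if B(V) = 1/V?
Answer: 4/3 ≈ 1.3333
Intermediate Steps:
B(V) = 1/V
B(-6)*28 + 6 = 28/(-6) + 6 = -1/6*28 + 6 = -14/3 + 6 = 4/3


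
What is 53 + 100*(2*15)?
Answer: 3053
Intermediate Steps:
53 + 100*(2*15) = 53 + 100*30 = 53 + 3000 = 3053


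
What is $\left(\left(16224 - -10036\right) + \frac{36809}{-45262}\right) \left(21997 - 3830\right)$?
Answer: $\frac{21592266330937}{45262} \approx 4.7705 \cdot 10^{8}$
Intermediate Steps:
$\left(\left(16224 - -10036\right) + \frac{36809}{-45262}\right) \left(21997 - 3830\right) = \left(\left(16224 + 10036\right) + 36809 \left(- \frac{1}{45262}\right)\right) 18167 = \left(26260 - \frac{36809}{45262}\right) 18167 = \frac{1188543311}{45262} \cdot 18167 = \frac{21592266330937}{45262}$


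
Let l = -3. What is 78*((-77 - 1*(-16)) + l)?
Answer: -4992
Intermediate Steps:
78*((-77 - 1*(-16)) + l) = 78*((-77 - 1*(-16)) - 3) = 78*((-77 + 16) - 3) = 78*(-61 - 3) = 78*(-64) = -4992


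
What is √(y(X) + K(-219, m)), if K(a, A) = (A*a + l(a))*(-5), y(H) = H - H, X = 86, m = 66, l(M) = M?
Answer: √73365 ≈ 270.86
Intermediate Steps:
y(H) = 0
K(a, A) = -5*a - 5*A*a (K(a, A) = (A*a + a)*(-5) = (a + A*a)*(-5) = -5*a - 5*A*a)
√(y(X) + K(-219, m)) = √(0 + 5*(-219)*(-1 - 1*66)) = √(0 + 5*(-219)*(-1 - 66)) = √(0 + 5*(-219)*(-67)) = √(0 + 73365) = √73365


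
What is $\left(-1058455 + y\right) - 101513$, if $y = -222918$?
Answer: $-1382886$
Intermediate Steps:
$\left(-1058455 + y\right) - 101513 = \left(-1058455 - 222918\right) - 101513 = -1281373 - 101513 = -1382886$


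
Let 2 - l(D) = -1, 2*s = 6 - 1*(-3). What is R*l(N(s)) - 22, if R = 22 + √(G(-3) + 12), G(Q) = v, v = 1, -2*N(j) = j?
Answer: 44 + 3*√13 ≈ 54.817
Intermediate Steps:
s = 9/2 (s = (6 - 1*(-3))/2 = (6 + 3)/2 = (½)*9 = 9/2 ≈ 4.5000)
N(j) = -j/2
l(D) = 3 (l(D) = 2 - 1*(-1) = 2 + 1 = 3)
G(Q) = 1
R = 22 + √13 (R = 22 + √(1 + 12) = 22 + √13 ≈ 25.606)
R*l(N(s)) - 22 = (22 + √13)*3 - 22 = (66 + 3*√13) - 22 = 44 + 3*√13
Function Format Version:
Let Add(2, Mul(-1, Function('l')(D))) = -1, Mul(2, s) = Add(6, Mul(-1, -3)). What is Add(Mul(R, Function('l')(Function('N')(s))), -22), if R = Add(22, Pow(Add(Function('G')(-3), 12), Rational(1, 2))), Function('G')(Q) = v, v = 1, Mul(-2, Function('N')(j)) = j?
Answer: Add(44, Mul(3, Pow(13, Rational(1, 2)))) ≈ 54.817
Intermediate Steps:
s = Rational(9, 2) (s = Mul(Rational(1, 2), Add(6, Mul(-1, -3))) = Mul(Rational(1, 2), Add(6, 3)) = Mul(Rational(1, 2), 9) = Rational(9, 2) ≈ 4.5000)
Function('N')(j) = Mul(Rational(-1, 2), j)
Function('l')(D) = 3 (Function('l')(D) = Add(2, Mul(-1, -1)) = Add(2, 1) = 3)
Function('G')(Q) = 1
R = Add(22, Pow(13, Rational(1, 2))) (R = Add(22, Pow(Add(1, 12), Rational(1, 2))) = Add(22, Pow(13, Rational(1, 2))) ≈ 25.606)
Add(Mul(R, Function('l')(Function('N')(s))), -22) = Add(Mul(Add(22, Pow(13, Rational(1, 2))), 3), -22) = Add(Add(66, Mul(3, Pow(13, Rational(1, 2)))), -22) = Add(44, Mul(3, Pow(13, Rational(1, 2))))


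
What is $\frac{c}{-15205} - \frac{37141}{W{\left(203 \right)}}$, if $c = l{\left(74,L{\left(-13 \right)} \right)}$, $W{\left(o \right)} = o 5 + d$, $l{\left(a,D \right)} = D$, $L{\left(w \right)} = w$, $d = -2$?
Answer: $- \frac{564715736}{15402665} \approx -36.664$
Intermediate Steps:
$W{\left(o \right)} = -2 + 5 o$ ($W{\left(o \right)} = o 5 - 2 = 5 o - 2 = -2 + 5 o$)
$c = -13$
$\frac{c}{-15205} - \frac{37141}{W{\left(203 \right)}} = - \frac{13}{-15205} - \frac{37141}{-2 + 5 \cdot 203} = \left(-13\right) \left(- \frac{1}{15205}\right) - \frac{37141}{-2 + 1015} = \frac{13}{15205} - \frac{37141}{1013} = - \frac{564715736}{15402665}$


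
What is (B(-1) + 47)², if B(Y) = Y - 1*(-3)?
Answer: 2401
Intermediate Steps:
B(Y) = 3 + Y (B(Y) = Y + 3 = 3 + Y)
(B(-1) + 47)² = ((3 - 1) + 47)² = (2 + 47)² = 49² = 2401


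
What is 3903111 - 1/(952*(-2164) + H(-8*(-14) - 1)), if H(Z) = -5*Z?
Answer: 8043074484814/2060683 ≈ 3.9031e+6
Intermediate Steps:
3903111 - 1/(952*(-2164) + H(-8*(-14) - 1)) = 3903111 - 1/(952*(-2164) - 5*(-8*(-14) - 1)) = 3903111 - 1/(-2060128 - 5*(112 - 1)) = 3903111 - 1/(-2060128 - 5*111) = 3903111 - 1/(-2060128 - 555) = 3903111 - 1/(-2060683) = 3903111 - 1*(-1/2060683) = 3903111 + 1/2060683 = 8043074484814/2060683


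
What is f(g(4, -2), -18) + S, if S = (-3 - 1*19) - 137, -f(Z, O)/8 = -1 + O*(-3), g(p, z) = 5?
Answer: -583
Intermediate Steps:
f(Z, O) = 8 + 24*O (f(Z, O) = -8*(-1 + O*(-3)) = -8*(-1 - 3*O) = 8 + 24*O)
S = -159 (S = (-3 - 19) - 137 = -22 - 137 = -159)
f(g(4, -2), -18) + S = (8 + 24*(-18)) - 159 = (8 - 432) - 159 = -424 - 159 = -583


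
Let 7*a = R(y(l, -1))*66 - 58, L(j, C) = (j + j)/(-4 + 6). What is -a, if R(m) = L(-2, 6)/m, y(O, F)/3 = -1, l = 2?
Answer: 2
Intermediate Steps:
y(O, F) = -3 (y(O, F) = 3*(-1) = -3)
L(j, C) = j (L(j, C) = (2*j)/2 = (2*j)*(1/2) = j)
R(m) = -2/m
a = -2 (a = (-2/(-3)*66 - 58)/7 = (-2*(-1/3)*66 - 58)/7 = ((2/3)*66 - 58)/7 = (44 - 58)/7 = (1/7)*(-14) = -2)
-a = -1*(-2) = 2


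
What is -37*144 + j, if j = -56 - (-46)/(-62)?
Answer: -166927/31 ≈ -5384.7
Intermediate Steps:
j = -1759/31 (j = -56 - (-46)*(-1)/62 = -56 - 1*23/31 = -56 - 23/31 = -1759/31 ≈ -56.742)
-37*144 + j = -37*144 - 1759/31 = -5328 - 1759/31 = -166927/31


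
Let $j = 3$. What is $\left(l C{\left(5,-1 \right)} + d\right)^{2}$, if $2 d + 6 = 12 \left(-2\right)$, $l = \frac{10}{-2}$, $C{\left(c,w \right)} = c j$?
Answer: $8100$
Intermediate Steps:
$C{\left(c,w \right)} = 3 c$ ($C{\left(c,w \right)} = c 3 = 3 c$)
$l = -5$ ($l = 10 \left(- \frac{1}{2}\right) = -5$)
$d = -15$ ($d = -3 + \frac{12 \left(-2\right)}{2} = -3 + \frac{1}{2} \left(-24\right) = -3 - 12 = -15$)
$\left(l C{\left(5,-1 \right)} + d\right)^{2} = \left(- 5 \cdot 3 \cdot 5 - 15\right)^{2} = \left(\left(-5\right) 15 - 15\right)^{2} = \left(-75 - 15\right)^{2} = \left(-90\right)^{2} = 8100$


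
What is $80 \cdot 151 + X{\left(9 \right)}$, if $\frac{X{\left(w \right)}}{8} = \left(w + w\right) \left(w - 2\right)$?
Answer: $13088$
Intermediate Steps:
$X{\left(w \right)} = 16 w \left(-2 + w\right)$ ($X{\left(w \right)} = 8 \left(w + w\right) \left(w - 2\right) = 8 \cdot 2 w \left(-2 + w\right) = 16 w \left(-2 + w\right)$)
$80 \cdot 151 + X{\left(9 \right)} = 80 \cdot 151 + 16 \cdot 9 \left(-2 + 9\right) = 12080 + 16 \cdot 9 \cdot 7 = 12080 + 1008 = 13088$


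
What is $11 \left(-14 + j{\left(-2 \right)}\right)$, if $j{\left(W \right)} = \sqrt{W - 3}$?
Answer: $-154 + 11 i \sqrt{5} \approx -154.0 + 24.597 i$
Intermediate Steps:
$j{\left(W \right)} = \sqrt{-3 + W}$
$11 \left(-14 + j{\left(-2 \right)}\right) = 11 \left(-14 + \sqrt{-3 - 2}\right) = 11 \left(-14 + \sqrt{-5}\right) = 11 \left(-14 + i \sqrt{5}\right) = -154 + 11 i \sqrt{5}$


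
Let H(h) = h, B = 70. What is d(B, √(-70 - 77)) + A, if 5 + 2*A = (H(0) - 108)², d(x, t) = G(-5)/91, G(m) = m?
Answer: 1060959/182 ≈ 5829.4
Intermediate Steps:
d(x, t) = -5/91
A = 11659/2 (A = -5/2 + (0 - 108)²/2 = -5/2 + (½)*(-108)² = -5/2 + (½)*11664 = -5/2 + 5832 = 11659/2 ≈ 5829.5)
d(B, √(-70 - 77)) + A = -5/91 + 11659/2 = 1060959/182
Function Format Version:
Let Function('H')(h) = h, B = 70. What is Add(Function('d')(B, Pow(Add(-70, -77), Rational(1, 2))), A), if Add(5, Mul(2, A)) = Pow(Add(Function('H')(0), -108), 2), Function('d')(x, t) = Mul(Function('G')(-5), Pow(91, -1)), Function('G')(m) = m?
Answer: Rational(1060959, 182) ≈ 5829.4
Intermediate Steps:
Function('d')(x, t) = Rational(-5, 91) (Function('d')(x, t) = Mul(-5, Pow(91, -1)) = Mul(-5, Rational(1, 91)) = Rational(-5, 91))
A = Rational(11659, 2) (A = Add(Rational(-5, 2), Mul(Rational(1, 2), Pow(Add(0, -108), 2))) = Add(Rational(-5, 2), Mul(Rational(1, 2), Pow(-108, 2))) = Add(Rational(-5, 2), Mul(Rational(1, 2), 11664)) = Add(Rational(-5, 2), 5832) = Rational(11659, 2) ≈ 5829.5)
Add(Function('d')(B, Pow(Add(-70, -77), Rational(1, 2))), A) = Add(Rational(-5, 91), Rational(11659, 2)) = Rational(1060959, 182)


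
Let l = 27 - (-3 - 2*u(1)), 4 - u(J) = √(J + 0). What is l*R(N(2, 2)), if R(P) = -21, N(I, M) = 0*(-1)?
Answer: -756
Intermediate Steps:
N(I, M) = 0
u(J) = 4 - √J (u(J) = 4 - √(J + 0) = 4 - √J)
l = 36 (l = 27 - (-3 - 2*(4 - √1)) = 27 - (-3 - 2*(4 - 1*1)) = 27 - (-3 - 2*(4 - 1)) = 27 - (-3 - 2*3) = 27 - (-3 - 6) = 27 - 1*(-9) = 27 + 9 = 36)
l*R(N(2, 2)) = 36*(-21) = -756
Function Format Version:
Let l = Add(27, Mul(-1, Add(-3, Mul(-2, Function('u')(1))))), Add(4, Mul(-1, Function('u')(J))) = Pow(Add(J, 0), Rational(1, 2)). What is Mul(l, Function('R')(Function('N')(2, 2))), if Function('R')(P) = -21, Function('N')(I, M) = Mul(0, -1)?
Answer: -756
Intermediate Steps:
Function('N')(I, M) = 0
Function('u')(J) = Add(4, Mul(-1, Pow(J, Rational(1, 2)))) (Function('u')(J) = Add(4, Mul(-1, Pow(Add(J, 0), Rational(1, 2)))) = Add(4, Mul(-1, Pow(J, Rational(1, 2)))))
l = 36 (l = Add(27, Mul(-1, Add(-3, Mul(-2, Add(4, Mul(-1, Pow(1, Rational(1, 2)))))))) = Add(27, Mul(-1, Add(-3, Mul(-2, Add(4, Mul(-1, 1)))))) = Add(27, Mul(-1, Add(-3, Mul(-2, Add(4, -1))))) = Add(27, Mul(-1, Add(-3, Mul(-2, 3)))) = Add(27, Mul(-1, Add(-3, -6))) = Add(27, Mul(-1, -9)) = Add(27, 9) = 36)
Mul(l, Function('R')(Function('N')(2, 2))) = Mul(36, -21) = -756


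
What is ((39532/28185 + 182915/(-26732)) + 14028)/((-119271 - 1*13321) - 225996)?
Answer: -10565177549909/270175051914960 ≈ -0.039105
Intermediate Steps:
((39532/28185 + 182915/(-26732)) + 14028)/((-119271 - 1*13321) - 225996) = ((39532*(1/28185) + 182915*(-1/26732)) + 14028)/((-119271 - 13321) - 225996) = ((39532/28185 - 182915/26732) + 14028)/(-132592 - 225996) = (-4098689851/753441420 + 14028)/(-358588) = (10565177549909/753441420)*(-1/358588) = -10565177549909/270175051914960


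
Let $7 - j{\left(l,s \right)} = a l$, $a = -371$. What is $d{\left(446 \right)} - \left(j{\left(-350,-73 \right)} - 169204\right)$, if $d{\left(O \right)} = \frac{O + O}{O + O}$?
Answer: $299048$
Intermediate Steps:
$d{\left(O \right)} = 1$ ($d{\left(O \right)} = \frac{2 O}{2 O} = 2 O \frac{1}{2 O} = 1$)
$j{\left(l,s \right)} = 7 + 371 l$ ($j{\left(l,s \right)} = 7 - - 371 l = 7 + 371 l$)
$d{\left(446 \right)} - \left(j{\left(-350,-73 \right)} - 169204\right) = 1 - \left(\left(7 + 371 \left(-350\right)\right) - 169204\right) = 1 - \left(\left(7 - 129850\right) - 169204\right) = 1 - \left(-129843 - 169204\right) = 1 - -299047 = 1 + 299047 = 299048$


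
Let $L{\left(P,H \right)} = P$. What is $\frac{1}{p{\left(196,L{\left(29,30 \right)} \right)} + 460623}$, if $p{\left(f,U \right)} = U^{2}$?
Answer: $\frac{1}{461464} \approx 2.167 \cdot 10^{-6}$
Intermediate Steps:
$\frac{1}{p{\left(196,L{\left(29,30 \right)} \right)} + 460623} = \frac{1}{29^{2} + 460623} = \frac{1}{841 + 460623} = \frac{1}{461464}$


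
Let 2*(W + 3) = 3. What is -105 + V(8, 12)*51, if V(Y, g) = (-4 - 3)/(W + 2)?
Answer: -819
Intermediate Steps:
W = -3/2 (W = -3 + (1/2)*3 = -3 + 3/2 = -3/2 ≈ -1.5000)
V(Y, g) = -14 (V(Y, g) = (-4 - 3)/(-3/2 + 2) = -7/1/2 = -7*2 = -14)
-105 + V(8, 12)*51 = -105 - 14*51 = -105 - 714 = -819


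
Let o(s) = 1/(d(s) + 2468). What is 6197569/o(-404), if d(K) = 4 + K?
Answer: 12816572692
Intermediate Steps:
o(s) = 1/(2472 + s) (o(s) = 1/((4 + s) + 2468) = 1/(2472 + s))
6197569/o(-404) = 6197569/(1/(2472 - 404)) = 6197569/(1/2068) = 6197569*2068 = 12816572692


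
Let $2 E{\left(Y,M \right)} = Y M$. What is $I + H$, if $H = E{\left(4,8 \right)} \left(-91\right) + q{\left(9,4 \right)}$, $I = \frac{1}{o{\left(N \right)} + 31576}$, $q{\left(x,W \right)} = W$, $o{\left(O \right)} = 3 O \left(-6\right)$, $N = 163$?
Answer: $- \frac{41588183}{28642} \approx -1452.0$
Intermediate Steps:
$o{\left(O \right)} = - 18 O$
$E{\left(Y,M \right)} = \frac{M Y}{2}$ ($E{\left(Y,M \right)} = \frac{Y M}{2} = \frac{M Y}{2}$)
$I = \frac{1}{28642}$ ($I = \frac{1}{\left(-18\right) 163 + 31576} = \frac{1}{-2934 + 31576} = \frac{1}{28642} \approx 3.4914 \cdot 10^{-5}$)
$H = -1452$ ($H = \frac{1}{2} \cdot 8 \cdot 4 \left(-91\right) + 4 = 16 \left(-91\right) + 4 = -1456 + 4 = -1452$)
$I + H = \frac{1}{28642} - 1452 = - \frac{41588183}{28642}$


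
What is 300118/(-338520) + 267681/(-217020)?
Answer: -3565636/1681905 ≈ -2.1200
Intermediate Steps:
300118/(-338520) + 267681/(-217020) = 300118*(-1/338520) + 267681*(-1/217020) = -1649/1860 - 89227/72340 = -3565636/1681905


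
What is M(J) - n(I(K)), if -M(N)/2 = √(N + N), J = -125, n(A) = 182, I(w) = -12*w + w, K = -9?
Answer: -182 - 10*I*√10 ≈ -182.0 - 31.623*I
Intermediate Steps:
I(w) = -11*w
M(N) = -2*√2*√N (M(N) = -2*√(N + N) = -2*√2*√N)
M(J) - n(I(K)) = -2*√2*√(-125) - 1*182 = -2*√2*5*I*√5 - 182 = -10*I*√10 - 182 = -182 - 10*I*√10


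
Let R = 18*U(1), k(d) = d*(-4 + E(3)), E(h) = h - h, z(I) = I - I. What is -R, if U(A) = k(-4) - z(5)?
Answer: -288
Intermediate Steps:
z(I) = 0
E(h) = 0
k(d) = -4*d (k(d) = d*(-4 + 0) = d*(-4) = -4*d)
U(A) = 16 (U(A) = -4*(-4) - 1*0 = 16 + 0 = 16)
R = 288 (R = 18*16 = 288)
-R = -1*288 = -288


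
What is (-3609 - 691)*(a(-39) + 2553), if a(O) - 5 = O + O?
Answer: -10664000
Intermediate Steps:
a(O) = 5 + 2*O (a(O) = 5 + (O + O) = 5 + 2*O)
(-3609 - 691)*(a(-39) + 2553) = (-3609 - 691)*((5 + 2*(-39)) + 2553) = -4300*((5 - 78) + 2553) = -4300*(-73 + 2553) = -4300*2480 = -10664000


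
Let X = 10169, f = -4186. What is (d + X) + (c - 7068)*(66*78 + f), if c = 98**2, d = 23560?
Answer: 2473361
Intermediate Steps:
c = 9604
(d + X) + (c - 7068)*(66*78 + f) = (23560 + 10169) + (9604 - 7068)*(66*78 - 4186) = 33729 + 2536*(5148 - 4186) = 33729 + 2536*962 = 33729 + 2439632 = 2473361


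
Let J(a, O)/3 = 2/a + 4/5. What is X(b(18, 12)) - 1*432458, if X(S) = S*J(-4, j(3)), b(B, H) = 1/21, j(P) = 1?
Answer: -30272057/70 ≈ -4.3246e+5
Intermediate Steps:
b(B, H) = 1/21
J(a, O) = 12/5 + 6/a (J(a, O) = 3*(2/a + 4/5) = 3*(2/a + 4*(⅕)) = 3*(2/a + ⅘) = 3*(⅘ + 2/a) = 12/5 + 6/a)
X(S) = 9*S/10 (X(S) = S*(12/5 + 6/(-4)) = S*(12/5 + 6*(-¼)) = S*(12/5 - 3/2) = S*(9/10) = 9*S/10)
X(b(18, 12)) - 1*432458 = (9/10)*(1/21) - 1*432458 = 3/70 - 432458 = -30272057/70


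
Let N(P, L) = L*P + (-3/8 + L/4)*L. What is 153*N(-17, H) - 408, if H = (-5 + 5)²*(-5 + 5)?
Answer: -408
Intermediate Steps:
H = 0 (H = 0²*0 = 0*0 = 0)
N(P, L) = L*P + L*(-3/8 + L/4) (N(P, L) = L*P + (-3*⅛ + L*(¼))*L = L*P + (-3/8 + L/4)*L = L*P + L*(-3/8 + L/4))
153*N(-17, H) - 408 = 153*((⅛)*0*(-3 + 2*0 + 8*(-17))) - 408 = 153*((⅛)*0*(-3 + 0 - 136)) - 408 = 153*((⅛)*0*(-139)) - 408 = 153*0 - 408 = 0 - 408 = -408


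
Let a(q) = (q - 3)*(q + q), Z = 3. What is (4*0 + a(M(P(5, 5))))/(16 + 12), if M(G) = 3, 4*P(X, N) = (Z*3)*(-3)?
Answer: 0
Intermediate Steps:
P(X, N) = -27/4 (P(X, N) = ((3*3)*(-3))/4 = (9*(-3))/4 = (¼)*(-27) = -27/4)
a(q) = 2*q*(-3 + q) (a(q) = (-3 + q)*(2*q) = 2*q*(-3 + q))
(4*0 + a(M(P(5, 5))))/(16 + 12) = (4*0 + 2*3*(-3 + 3))/(16 + 12) = (0 + 2*3*0)/28 = (0 + 0)/28 = (1/28)*0 = 0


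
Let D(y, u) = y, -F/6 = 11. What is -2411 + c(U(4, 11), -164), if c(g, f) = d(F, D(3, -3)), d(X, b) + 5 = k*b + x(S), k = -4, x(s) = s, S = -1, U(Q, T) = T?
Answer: -2429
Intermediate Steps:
F = -66 (F = -6*11 = -66)
d(X, b) = -6 - 4*b (d(X, b) = -5 + (-4*b - 1) = -5 + (-1 - 4*b) = -6 - 4*b)
c(g, f) = -18 (c(g, f) = -6 - 4*3 = -6 - 12 = -18)
-2411 + c(U(4, 11), -164) = -2411 - 18 = -2429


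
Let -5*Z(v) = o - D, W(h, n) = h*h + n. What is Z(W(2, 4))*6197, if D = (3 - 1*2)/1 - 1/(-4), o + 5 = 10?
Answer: -18591/4 ≈ -4647.8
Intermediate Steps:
o = 5 (o = -5 + 10 = 5)
D = 5/4 (D = (3 - 2)*1 - 1*(-1/4) = 1*1 + 1/4 = 1 + 1/4 = 5/4 ≈ 1.2500)
W(h, n) = n + h**2 (W(h, n) = h**2 + n = n + h**2)
Z(v) = -3/4 (Z(v) = -(5 - 1*5/4)/5 = -(5 - 5/4)/5 = -1/5*15/4 = -3/4)
Z(W(2, 4))*6197 = -3/4*6197 = -18591/4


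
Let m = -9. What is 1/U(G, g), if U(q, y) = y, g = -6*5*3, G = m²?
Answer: -1/90 ≈ -0.011111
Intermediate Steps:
G = 81 (G = (-9)² = 81)
g = -90 (g = -30*3 = -90)
1/U(G, g) = 1/(-90) = -1/90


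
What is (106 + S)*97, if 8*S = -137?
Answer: 68967/8 ≈ 8620.9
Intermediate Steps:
S = -137/8 (S = (⅛)*(-137) = -137/8 ≈ -17.125)
(106 + S)*97 = (106 - 137/8)*97 = (711/8)*97 = 68967/8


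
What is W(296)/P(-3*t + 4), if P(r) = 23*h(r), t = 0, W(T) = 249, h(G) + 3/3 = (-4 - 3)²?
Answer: 83/368 ≈ 0.22554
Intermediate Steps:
h(G) = 48 (h(G) = -1 + (-4 - 3)² = -1 + (-7)² = -1 + 49 = 48)
P(r) = 1104 (P(r) = 23*48 = 1104)
W(296)/P(-3*t + 4) = 249/1104 = 249*(1/1104) = 83/368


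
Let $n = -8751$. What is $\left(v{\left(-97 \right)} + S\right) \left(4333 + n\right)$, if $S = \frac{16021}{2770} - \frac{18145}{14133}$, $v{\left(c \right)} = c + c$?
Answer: $\frac{16387750128973}{19574205} \approx 8.3721 \cdot 10^{5}$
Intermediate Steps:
$v{\left(c \right)} = 2 c$
$S = \frac{176163143}{39148410}$ ($S = 16021 \cdot \frac{1}{2770} - \frac{18145}{14133} = \frac{16021}{2770} - \frac{18145}{14133} = \frac{176163143}{39148410} \approx 4.4999$)
$\left(v{\left(-97 \right)} + S\right) \left(4333 + n\right) = \left(2 \left(-97\right) + \frac{176163143}{39148410}\right) \left(4333 - 8751\right) = \left(-194 + \frac{176163143}{39148410}\right) \left(-4418\right) = \left(- \frac{7418628397}{39148410}\right) \left(-4418\right) = \frac{16387750128973}{19574205}$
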